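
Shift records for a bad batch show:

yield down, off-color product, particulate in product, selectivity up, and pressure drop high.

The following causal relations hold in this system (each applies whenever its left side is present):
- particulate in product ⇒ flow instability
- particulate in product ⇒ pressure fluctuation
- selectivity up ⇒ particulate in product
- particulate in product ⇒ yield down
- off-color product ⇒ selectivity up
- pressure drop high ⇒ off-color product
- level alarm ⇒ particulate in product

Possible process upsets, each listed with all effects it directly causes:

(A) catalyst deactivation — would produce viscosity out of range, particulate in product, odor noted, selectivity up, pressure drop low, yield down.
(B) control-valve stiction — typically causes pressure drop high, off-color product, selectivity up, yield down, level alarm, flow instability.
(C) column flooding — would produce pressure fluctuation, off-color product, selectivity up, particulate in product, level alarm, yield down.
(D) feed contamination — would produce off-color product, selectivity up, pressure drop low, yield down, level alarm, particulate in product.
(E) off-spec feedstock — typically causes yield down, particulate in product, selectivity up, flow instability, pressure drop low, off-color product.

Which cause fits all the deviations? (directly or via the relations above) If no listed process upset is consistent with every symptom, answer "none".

Testing each hypothesis:
(A) catalyst deactivation — yield down match; off-color product miss; particulate in product match; selectivity up match; pressure drop high miss
(B) control-valve stiction — yield down match; off-color product match; particulate in product match (through selectivity up → particulate in product); selectivity up match; pressure drop high match
(C) column flooding — yield down match; off-color product match; particulate in product match; selectivity up match; pressure drop high miss
(D) feed contamination — yield down match; off-color product match; particulate in product match; selectivity up match; pressure drop high miss
(E) off-spec feedstock — yield down match; off-color product match; particulate in product match; selectivity up match; pressure drop high miss
Only (B) is consistent with every observation.

B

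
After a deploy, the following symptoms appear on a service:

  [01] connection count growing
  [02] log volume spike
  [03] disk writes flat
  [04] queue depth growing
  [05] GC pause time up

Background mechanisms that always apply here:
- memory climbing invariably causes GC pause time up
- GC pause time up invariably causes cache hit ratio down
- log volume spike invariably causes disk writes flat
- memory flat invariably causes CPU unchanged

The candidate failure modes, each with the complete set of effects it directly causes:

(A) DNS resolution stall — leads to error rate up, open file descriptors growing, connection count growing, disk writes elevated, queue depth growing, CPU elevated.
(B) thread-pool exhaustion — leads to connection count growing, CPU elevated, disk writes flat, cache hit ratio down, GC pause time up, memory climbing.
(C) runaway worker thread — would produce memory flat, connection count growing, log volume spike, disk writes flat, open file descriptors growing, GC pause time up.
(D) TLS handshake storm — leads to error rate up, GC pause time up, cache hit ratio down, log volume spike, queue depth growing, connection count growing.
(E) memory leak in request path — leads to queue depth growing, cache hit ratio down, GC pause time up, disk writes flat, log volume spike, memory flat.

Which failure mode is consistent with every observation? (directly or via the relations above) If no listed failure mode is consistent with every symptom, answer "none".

D

For each candidate, compare predicted effects to what was observed:
(A) DNS resolution stall — connection count growing yes; log volume spike NO; disk writes flat NO; queue depth growing yes; GC pause time up NO
(B) thread-pool exhaustion — connection count growing yes; log volume spike NO; disk writes flat yes; queue depth growing NO; GC pause time up yes
(C) runaway worker thread — connection count growing yes; log volume spike yes; disk writes flat yes; queue depth growing NO; GC pause time up yes
(D) TLS handshake storm — connection count growing yes; log volume spike yes; disk writes flat yes (via log volume spike → disk writes flat); queue depth growing yes; GC pause time up yes
(E) memory leak in request path — connection count growing NO; log volume spike yes; disk writes flat yes; queue depth growing yes; GC pause time up yes
Only (D) is consistent with every observation.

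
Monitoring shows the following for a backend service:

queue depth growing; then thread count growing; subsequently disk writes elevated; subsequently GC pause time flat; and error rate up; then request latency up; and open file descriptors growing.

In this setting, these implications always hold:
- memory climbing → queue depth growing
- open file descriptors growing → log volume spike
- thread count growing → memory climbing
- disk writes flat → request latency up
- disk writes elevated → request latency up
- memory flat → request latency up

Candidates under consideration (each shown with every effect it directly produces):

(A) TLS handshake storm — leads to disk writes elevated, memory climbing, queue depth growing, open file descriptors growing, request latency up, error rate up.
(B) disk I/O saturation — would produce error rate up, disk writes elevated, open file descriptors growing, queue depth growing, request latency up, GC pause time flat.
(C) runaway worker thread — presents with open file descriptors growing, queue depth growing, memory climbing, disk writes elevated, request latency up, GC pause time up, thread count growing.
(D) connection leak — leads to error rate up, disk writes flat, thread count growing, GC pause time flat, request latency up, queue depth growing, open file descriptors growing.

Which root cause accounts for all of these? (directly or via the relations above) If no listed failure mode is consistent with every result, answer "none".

none

Testing each hypothesis:
(A) TLS handshake storm — queue depth growing ✓; thread count growing ✗; disk writes elevated ✓; GC pause time flat ✗; error rate up ✓; request latency up ✓; open file descriptors growing ✓
(B) disk I/O saturation — does not account for thread count growing
(C) runaway worker thread — queue depth growing ✓; thread count growing ✓; disk writes elevated ✓; GC pause time flat ✗; error rate up ✗; request latency up ✓; open file descriptors growing ✓
(D) connection leak — queue depth growing ✓; thread count growing ✓; disk writes elevated ✗; GC pause time flat ✓; error rate up ✓; request latency up ✓; open file descriptors growing ✓
None of the listed candidates fits everything.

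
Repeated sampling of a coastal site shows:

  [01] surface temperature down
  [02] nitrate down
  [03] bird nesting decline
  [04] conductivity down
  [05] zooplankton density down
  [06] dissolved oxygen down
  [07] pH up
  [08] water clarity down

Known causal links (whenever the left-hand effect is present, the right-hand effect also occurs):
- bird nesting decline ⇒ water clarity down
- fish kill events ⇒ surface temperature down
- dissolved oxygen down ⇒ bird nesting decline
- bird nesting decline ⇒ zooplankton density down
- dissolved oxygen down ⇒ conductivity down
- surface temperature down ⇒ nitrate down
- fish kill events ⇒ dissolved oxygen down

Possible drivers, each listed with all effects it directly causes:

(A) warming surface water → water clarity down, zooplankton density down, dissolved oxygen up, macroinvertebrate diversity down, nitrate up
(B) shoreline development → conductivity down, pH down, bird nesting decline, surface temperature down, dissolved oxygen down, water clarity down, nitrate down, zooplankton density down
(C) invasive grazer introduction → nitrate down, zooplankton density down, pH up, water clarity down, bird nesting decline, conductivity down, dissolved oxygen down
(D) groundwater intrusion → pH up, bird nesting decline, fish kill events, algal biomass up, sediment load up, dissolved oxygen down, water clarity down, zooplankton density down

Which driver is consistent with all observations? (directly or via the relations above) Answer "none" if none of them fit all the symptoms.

Per-candidate check:
(A) warming surface water — surface temperature down NO; nitrate down NO; bird nesting decline NO; conductivity down NO; zooplankton density down yes; dissolved oxygen down NO; pH up NO; water clarity down yes
(B) shoreline development — surface temperature down yes; nitrate down yes; bird nesting decline yes; conductivity down yes; zooplankton density down yes; dissolved oxygen down yes; pH up NO; water clarity down yes
(C) invasive grazer introduction — surface temperature down NO; nitrate down yes; bird nesting decline yes; conductivity down yes; zooplankton density down yes; dissolved oxygen down yes; pH up yes; water clarity down yes
(D) groundwater intrusion — surface temperature down yes (by fish kill events → surface temperature down); nitrate down yes (by fish kill events → surface temperature down → nitrate down); bird nesting decline yes; conductivity down yes (by dissolved oxygen down → conductivity down); zooplankton density down yes; dissolved oxygen down yes; pH up yes; water clarity down yes
(D) alone accounts for all the evidence.

D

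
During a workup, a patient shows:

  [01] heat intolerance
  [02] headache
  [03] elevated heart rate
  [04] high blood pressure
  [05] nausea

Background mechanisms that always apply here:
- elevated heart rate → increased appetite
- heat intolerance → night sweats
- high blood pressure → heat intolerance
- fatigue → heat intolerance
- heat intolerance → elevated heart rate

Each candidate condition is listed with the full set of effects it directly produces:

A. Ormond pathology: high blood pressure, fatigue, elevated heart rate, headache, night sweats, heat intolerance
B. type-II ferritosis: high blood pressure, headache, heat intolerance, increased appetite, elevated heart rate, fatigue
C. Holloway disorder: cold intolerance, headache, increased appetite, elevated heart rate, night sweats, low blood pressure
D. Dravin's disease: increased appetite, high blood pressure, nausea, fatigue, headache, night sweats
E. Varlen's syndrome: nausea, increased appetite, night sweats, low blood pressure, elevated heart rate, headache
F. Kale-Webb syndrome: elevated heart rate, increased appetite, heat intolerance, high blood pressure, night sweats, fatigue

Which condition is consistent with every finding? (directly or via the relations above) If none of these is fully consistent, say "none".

For each candidate, compare predicted effects to what was observed:
(A) Ormond pathology — does not account for nausea
(B) type-II ferritosis — does not account for nausea
(C) Holloway disorder — heat intolerance -; headache +; elevated heart rate +; high blood pressure -; nausea -
(D) Dravin's disease — accounts for every observation (heat intolerance by high blood pressure → heat intolerance)
(E) Varlen's syndrome — heat intolerance -; headache +; elevated heart rate +; high blood pressure -; nausea +
(F) Kale-Webb syndrome — does not account for headache, nausea
Only (D) is consistent with every observation.

D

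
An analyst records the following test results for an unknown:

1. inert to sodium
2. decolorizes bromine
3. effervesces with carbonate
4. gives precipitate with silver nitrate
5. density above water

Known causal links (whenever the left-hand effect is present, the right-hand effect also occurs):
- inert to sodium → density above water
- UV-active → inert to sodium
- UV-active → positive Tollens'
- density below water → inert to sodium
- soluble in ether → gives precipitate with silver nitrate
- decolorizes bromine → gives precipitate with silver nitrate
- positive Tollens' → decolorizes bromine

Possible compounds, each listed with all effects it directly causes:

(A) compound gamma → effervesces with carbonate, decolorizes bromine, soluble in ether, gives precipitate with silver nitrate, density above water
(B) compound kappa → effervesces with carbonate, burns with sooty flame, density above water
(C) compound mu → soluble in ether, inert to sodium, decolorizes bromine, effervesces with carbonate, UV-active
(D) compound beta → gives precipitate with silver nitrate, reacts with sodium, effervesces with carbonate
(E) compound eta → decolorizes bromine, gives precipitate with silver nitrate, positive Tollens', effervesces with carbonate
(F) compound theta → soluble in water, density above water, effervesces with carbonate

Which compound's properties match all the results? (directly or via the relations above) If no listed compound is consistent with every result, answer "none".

Testing each hypothesis:
(A) compound gamma — does not account for inert to sodium
(B) compound kappa — inert to sodium -; decolorizes bromine -; effervesces with carbonate +; gives precipitate with silver nitrate -; density above water +
(C) compound mu — inert to sodium +; decolorizes bromine +; effervesces with carbonate +; gives precipitate with silver nitrate + (through soluble in ether → gives precipitate with silver nitrate); density above water + (through inert to sodium → density above water)
(D) compound beta — inert to sodium -; decolorizes bromine -; effervesces with carbonate +; gives precipitate with silver nitrate +; density above water -
(E) compound eta — does not account for inert to sodium, density above water
(F) compound theta — inert to sodium -; decolorizes bromine -; effervesces with carbonate +; gives precipitate with silver nitrate -; density above water +
(C) is the only candidate with no mismatches.

C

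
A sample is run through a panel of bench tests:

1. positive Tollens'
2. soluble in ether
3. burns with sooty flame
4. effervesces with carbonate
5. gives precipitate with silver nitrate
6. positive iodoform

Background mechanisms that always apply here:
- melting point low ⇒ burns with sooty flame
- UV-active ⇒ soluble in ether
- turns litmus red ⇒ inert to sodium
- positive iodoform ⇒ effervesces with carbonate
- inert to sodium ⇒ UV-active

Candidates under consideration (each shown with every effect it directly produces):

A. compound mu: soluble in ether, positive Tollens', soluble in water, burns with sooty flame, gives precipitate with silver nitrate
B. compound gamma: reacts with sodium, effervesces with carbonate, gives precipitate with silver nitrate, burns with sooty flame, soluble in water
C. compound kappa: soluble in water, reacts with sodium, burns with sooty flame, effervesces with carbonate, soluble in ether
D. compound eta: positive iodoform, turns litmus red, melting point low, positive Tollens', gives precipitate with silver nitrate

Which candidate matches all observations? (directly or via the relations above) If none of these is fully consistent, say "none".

D

Testing each hypothesis:
(A) compound mu — positive Tollens' +; soluble in ether +; burns with sooty flame +; effervesces with carbonate -; gives precipitate with silver nitrate +; positive iodoform -
(B) compound gamma — positive Tollens' -; soluble in ether -; burns with sooty flame +; effervesces with carbonate +; gives precipitate with silver nitrate +; positive iodoform -
(C) compound kappa — positive Tollens' -; soluble in ether +; burns with sooty flame +; effervesces with carbonate +; gives precipitate with silver nitrate -; positive iodoform -
(D) compound eta — accounts for every observation (soluble in ether via turns litmus red → inert to sodium → UV-active → soluble in ether)
(D) is the only candidate with no mismatches.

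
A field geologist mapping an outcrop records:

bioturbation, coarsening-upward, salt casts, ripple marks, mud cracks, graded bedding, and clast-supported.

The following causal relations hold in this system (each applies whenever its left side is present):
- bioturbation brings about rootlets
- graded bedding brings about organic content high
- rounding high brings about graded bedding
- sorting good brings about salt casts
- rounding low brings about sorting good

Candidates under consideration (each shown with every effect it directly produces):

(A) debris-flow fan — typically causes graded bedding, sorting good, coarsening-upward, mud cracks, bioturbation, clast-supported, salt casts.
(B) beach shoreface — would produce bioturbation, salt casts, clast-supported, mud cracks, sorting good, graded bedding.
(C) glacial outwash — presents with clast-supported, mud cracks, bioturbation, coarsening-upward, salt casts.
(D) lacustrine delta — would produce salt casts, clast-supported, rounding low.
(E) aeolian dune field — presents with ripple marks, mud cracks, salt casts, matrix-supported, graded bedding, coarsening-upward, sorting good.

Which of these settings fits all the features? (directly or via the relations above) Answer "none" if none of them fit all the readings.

Per-candidate check:
(A) debris-flow fan — does not account for ripple marks
(B) beach shoreface — bioturbation yes; coarsening-upward NO; salt casts yes; ripple marks NO; mud cracks yes; graded bedding yes; clast-supported yes
(C) glacial outwash — bioturbation yes; coarsening-upward yes; salt casts yes; ripple marks NO; mud cracks yes; graded bedding NO; clast-supported yes
(D) lacustrine delta — does not account for bioturbation, coarsening-upward, ripple marks, mud cracks, graded bedding
(E) aeolian dune field — bioturbation NO; coarsening-upward yes; salt casts yes; ripple marks yes; mud cracks yes; graded bedding yes; clast-supported NO
No candidate is consistent with all observations.

none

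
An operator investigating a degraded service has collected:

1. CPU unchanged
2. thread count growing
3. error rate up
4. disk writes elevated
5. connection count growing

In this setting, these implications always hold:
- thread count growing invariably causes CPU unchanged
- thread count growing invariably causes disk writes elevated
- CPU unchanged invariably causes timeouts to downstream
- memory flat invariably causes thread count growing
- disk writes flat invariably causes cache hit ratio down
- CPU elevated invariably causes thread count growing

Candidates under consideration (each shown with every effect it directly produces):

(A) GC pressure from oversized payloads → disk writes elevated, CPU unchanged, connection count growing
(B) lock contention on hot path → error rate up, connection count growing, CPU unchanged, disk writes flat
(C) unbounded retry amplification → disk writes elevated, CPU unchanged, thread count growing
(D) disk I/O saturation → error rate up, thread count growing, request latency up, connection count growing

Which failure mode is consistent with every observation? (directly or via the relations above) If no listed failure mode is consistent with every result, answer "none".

D

Testing each hypothesis:
(A) GC pressure from oversized payloads — does not account for thread count growing, error rate up
(B) lock contention on hot path — CPU unchanged ✓; thread count growing ✗; error rate up ✓; disk writes elevated ✗; connection count growing ✓
(C) unbounded retry amplification — CPU unchanged ✓; thread count growing ✓; error rate up ✗; disk writes elevated ✓; connection count growing ✗
(D) disk I/O saturation — accounts for every observation (CPU unchanged by thread count growing → CPU unchanged)
(D) is the only candidate with no mismatches.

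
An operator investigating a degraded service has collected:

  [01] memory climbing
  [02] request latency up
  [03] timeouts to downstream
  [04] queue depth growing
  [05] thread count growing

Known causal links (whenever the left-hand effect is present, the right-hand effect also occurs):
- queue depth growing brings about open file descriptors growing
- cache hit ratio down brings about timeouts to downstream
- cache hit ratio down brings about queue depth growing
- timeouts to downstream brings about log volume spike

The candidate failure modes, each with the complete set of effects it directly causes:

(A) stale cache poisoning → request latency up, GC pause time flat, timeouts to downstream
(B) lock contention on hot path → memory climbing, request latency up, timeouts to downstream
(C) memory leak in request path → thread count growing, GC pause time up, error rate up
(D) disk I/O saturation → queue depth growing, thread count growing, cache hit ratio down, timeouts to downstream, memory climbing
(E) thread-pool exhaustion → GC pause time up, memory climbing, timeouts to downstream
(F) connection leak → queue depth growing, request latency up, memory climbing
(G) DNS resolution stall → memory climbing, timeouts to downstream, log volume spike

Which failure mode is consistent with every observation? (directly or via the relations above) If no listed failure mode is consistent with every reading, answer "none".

none

Per-candidate check:
(A) stale cache poisoning — memory climbing -; request latency up +; timeouts to downstream +; queue depth growing -; thread count growing -
(B) lock contention on hot path — does not account for queue depth growing, thread count growing
(C) memory leak in request path — memory climbing -; request latency up -; timeouts to downstream -; queue depth growing -; thread count growing +
(D) disk I/O saturation — memory climbing +; request latency up -; timeouts to downstream +; queue depth growing +; thread count growing +
(E) thread-pool exhaustion — does not account for request latency up, queue depth growing, thread count growing
(F) connection leak — memory climbing +; request latency up +; timeouts to downstream -; queue depth growing +; thread count growing -
(G) DNS resolution stall — does not account for request latency up, queue depth growing, thread count growing
None of the listed candidates fits everything.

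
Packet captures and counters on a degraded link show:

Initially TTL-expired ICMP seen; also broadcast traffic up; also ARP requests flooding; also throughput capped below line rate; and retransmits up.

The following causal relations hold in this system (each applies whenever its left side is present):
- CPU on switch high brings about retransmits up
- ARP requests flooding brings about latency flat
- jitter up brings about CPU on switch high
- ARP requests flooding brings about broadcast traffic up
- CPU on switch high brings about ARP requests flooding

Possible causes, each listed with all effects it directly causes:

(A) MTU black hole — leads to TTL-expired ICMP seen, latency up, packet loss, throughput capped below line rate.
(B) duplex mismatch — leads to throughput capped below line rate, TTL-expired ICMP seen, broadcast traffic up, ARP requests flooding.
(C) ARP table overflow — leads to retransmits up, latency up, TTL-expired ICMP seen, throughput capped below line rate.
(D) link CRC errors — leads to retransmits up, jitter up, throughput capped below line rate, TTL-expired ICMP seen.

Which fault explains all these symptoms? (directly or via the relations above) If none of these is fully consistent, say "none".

D

Per-candidate check:
(A) MTU black hole — does not account for broadcast traffic up, ARP requests flooding, retransmits up
(B) duplex mismatch — does not account for retransmits up
(C) ARP table overflow — TTL-expired ICMP seen yes; broadcast traffic up NO; ARP requests flooding NO; throughput capped below line rate yes; retransmits up yes
(D) link CRC errors — TTL-expired ICMP seen yes; broadcast traffic up yes (by jitter up → CPU on switch high → ARP requests flooding → broadcast traffic up); ARP requests flooding yes (by jitter up → CPU on switch high → ARP requests flooding); throughput capped below line rate yes; retransmits up yes
Only (D) is consistent with every observation.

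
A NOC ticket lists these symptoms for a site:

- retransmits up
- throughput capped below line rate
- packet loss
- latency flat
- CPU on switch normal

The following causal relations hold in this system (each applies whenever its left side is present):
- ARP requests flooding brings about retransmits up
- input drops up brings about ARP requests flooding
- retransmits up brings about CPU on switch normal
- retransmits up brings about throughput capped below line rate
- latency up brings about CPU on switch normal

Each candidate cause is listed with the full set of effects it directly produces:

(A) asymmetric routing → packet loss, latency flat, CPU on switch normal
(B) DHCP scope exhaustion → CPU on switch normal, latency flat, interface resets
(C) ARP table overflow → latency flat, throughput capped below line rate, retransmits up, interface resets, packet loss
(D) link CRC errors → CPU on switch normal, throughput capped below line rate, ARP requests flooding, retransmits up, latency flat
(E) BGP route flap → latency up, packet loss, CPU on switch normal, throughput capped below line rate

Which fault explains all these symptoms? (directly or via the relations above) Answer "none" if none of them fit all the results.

C

For each candidate, compare predicted effects to what was observed:
(A) asymmetric routing — retransmits up NO; throughput capped below line rate NO; packet loss yes; latency flat yes; CPU on switch normal yes
(B) DHCP scope exhaustion — does not account for retransmits up, throughput capped below line rate, packet loss
(C) ARP table overflow — retransmits up yes; throughput capped below line rate yes; packet loss yes; latency flat yes; CPU on switch normal yes (by retransmits up → CPU on switch normal)
(D) link CRC errors — does not account for packet loss
(E) BGP route flap — retransmits up NO; throughput capped below line rate yes; packet loss yes; latency flat NO; CPU on switch normal yes
Only (C) is consistent with every observation.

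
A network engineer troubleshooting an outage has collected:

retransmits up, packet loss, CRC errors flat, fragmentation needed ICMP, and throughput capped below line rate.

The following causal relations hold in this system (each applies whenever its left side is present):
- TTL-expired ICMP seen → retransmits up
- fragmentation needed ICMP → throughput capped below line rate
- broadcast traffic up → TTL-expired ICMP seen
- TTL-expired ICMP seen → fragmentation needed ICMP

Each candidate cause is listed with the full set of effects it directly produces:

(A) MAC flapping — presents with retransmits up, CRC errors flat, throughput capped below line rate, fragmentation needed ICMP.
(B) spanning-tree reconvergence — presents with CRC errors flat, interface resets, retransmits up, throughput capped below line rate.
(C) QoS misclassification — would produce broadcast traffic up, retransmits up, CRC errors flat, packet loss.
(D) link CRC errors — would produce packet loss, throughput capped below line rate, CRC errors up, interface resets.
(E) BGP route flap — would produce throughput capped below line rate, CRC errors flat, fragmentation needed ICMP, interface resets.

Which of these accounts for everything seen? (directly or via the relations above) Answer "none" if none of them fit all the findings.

Testing each hypothesis:
(A) MAC flapping — retransmits up match; packet loss miss; CRC errors flat match; fragmentation needed ICMP match; throughput capped below line rate match
(B) spanning-tree reconvergence — retransmits up match; packet loss miss; CRC errors flat match; fragmentation needed ICMP miss; throughput capped below line rate match
(C) QoS misclassification — retransmits up match; packet loss match; CRC errors flat match; fragmentation needed ICMP match (by broadcast traffic up → TTL-expired ICMP seen → fragmentation needed ICMP); throughput capped below line rate match (by broadcast traffic up → TTL-expired ICMP seen → fragmentation needed ICMP → throughput capped below line rate)
(D) link CRC errors — retransmits up miss; packet loss match; CRC errors flat miss; fragmentation needed ICMP miss; throughput capped below line rate match
(E) BGP route flap — does not account for retransmits up, packet loss
Only (C) is consistent with every observation.

C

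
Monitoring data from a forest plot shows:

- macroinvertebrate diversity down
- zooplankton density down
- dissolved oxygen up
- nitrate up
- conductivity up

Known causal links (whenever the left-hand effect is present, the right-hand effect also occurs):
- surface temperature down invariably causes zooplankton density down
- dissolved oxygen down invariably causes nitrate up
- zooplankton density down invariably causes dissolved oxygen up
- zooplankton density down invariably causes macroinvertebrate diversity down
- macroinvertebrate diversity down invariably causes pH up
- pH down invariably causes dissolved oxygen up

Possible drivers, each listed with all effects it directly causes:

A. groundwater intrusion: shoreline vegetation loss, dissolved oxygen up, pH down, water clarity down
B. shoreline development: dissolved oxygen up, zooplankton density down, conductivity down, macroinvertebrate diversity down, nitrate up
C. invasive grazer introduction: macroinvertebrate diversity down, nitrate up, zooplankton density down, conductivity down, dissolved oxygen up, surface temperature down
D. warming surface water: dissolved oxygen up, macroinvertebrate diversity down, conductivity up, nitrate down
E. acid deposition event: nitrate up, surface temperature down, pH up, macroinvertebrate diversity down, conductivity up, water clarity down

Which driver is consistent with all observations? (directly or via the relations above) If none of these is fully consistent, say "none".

Checking each candidate against the observations:
(A) groundwater intrusion — macroinvertebrate diversity down -; zooplankton density down -; dissolved oxygen up +; nitrate up -; conductivity up -
(B) shoreline development — fails on conductivity up (predicts conductivity down, not conductivity up)
(C) invasive grazer introduction — fails on conductivity up (predicts conductivity down, not conductivity up)
(D) warming surface water — macroinvertebrate diversity down +; zooplankton density down -; dissolved oxygen up +; nitrate up -; conductivity up +
(E) acid deposition event — accounts for every observation (zooplankton density down via surface temperature down → zooplankton density down)
(E) is the only candidate with no mismatches.

E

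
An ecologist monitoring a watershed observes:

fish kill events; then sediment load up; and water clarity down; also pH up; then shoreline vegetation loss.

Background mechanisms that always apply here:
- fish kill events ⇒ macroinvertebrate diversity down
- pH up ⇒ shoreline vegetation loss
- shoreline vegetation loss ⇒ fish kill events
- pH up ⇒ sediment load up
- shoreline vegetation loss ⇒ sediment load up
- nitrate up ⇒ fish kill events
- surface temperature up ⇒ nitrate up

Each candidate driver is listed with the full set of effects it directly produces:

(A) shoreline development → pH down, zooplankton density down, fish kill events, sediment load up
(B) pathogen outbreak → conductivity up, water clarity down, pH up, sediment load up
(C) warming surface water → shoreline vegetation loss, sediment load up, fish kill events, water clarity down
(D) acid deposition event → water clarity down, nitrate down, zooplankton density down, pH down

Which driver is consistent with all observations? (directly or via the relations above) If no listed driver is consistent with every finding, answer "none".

B

Per-candidate check:
(A) shoreline development — fish kill events +; sediment load up +; water clarity down -; pH up -; shoreline vegetation loss -
(B) pathogen outbreak — fish kill events + (via pH up → shoreline vegetation loss → fish kill events); sediment load up +; water clarity down +; pH up +; shoreline vegetation loss + (via pH up → shoreline vegetation loss)
(C) warming surface water — does not account for pH up
(D) acid deposition event — fails on fish kill events, sediment load up, pH up, shoreline vegetation loss (predicts pH down, not pH up)
(B) is the only candidate with no mismatches.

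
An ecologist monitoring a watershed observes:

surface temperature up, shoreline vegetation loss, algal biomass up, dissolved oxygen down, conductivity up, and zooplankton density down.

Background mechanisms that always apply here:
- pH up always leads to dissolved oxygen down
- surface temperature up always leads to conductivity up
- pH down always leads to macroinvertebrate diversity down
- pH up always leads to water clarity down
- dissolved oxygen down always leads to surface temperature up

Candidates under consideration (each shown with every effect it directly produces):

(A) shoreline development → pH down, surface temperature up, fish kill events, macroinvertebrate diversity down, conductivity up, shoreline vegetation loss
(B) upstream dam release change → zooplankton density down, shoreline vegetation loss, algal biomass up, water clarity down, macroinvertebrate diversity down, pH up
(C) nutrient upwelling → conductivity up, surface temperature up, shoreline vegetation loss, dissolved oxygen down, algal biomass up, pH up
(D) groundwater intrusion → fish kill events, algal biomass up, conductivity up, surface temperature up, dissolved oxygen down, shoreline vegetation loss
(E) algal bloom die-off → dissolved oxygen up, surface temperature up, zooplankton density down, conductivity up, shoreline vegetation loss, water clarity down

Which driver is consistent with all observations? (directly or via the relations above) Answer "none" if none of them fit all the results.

B

For each candidate, compare predicted effects to what was observed:
(A) shoreline development — surface temperature up yes; shoreline vegetation loss yes; algal biomass up NO; dissolved oxygen down NO; conductivity up yes; zooplankton density down NO
(B) upstream dam release change — surface temperature up yes (by pH up → dissolved oxygen down → surface temperature up); shoreline vegetation loss yes; algal biomass up yes; dissolved oxygen down yes (by pH up → dissolved oxygen down); conductivity up yes (by pH up → dissolved oxygen down → surface temperature up → conductivity up); zooplankton density down yes
(C) nutrient upwelling — does not account for zooplankton density down
(D) groundwater intrusion — surface temperature up yes; shoreline vegetation loss yes; algal biomass up yes; dissolved oxygen down yes; conductivity up yes; zooplankton density down NO
(E) algal bloom die-off — fails on algal biomass up, dissolved oxygen down (predicts dissolved oxygen up, not dissolved oxygen down)
(B) alone accounts for all the evidence.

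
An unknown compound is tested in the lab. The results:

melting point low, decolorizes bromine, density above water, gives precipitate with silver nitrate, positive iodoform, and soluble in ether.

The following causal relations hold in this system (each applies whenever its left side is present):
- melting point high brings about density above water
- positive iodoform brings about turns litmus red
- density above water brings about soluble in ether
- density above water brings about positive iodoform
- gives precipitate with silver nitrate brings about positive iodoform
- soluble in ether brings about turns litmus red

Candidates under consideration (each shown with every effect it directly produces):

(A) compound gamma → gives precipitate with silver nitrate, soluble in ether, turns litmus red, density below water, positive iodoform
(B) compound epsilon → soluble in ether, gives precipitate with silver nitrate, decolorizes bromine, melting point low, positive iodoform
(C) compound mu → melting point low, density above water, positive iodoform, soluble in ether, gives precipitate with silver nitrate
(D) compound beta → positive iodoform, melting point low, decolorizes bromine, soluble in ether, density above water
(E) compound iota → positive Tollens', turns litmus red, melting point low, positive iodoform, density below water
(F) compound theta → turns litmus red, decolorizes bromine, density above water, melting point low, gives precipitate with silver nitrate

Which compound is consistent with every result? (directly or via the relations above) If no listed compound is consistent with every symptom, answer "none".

Testing each hypothesis:
(A) compound gamma — fails on melting point low, decolorizes bromine, density above water (predicts density below water, not density above water)
(B) compound epsilon — melting point low yes; decolorizes bromine yes; density above water NO; gives precipitate with silver nitrate yes; positive iodoform yes; soluble in ether yes
(C) compound mu — does not account for decolorizes bromine
(D) compound beta — does not account for gives precipitate with silver nitrate
(E) compound iota — fails on decolorizes bromine, density above water, gives precipitate with silver nitrate, soluble in ether (predicts density below water, not density above water)
(F) compound theta — accounts for every observation (positive iodoform via density above water → positive iodoform)
Only (F) is consistent with every observation.

F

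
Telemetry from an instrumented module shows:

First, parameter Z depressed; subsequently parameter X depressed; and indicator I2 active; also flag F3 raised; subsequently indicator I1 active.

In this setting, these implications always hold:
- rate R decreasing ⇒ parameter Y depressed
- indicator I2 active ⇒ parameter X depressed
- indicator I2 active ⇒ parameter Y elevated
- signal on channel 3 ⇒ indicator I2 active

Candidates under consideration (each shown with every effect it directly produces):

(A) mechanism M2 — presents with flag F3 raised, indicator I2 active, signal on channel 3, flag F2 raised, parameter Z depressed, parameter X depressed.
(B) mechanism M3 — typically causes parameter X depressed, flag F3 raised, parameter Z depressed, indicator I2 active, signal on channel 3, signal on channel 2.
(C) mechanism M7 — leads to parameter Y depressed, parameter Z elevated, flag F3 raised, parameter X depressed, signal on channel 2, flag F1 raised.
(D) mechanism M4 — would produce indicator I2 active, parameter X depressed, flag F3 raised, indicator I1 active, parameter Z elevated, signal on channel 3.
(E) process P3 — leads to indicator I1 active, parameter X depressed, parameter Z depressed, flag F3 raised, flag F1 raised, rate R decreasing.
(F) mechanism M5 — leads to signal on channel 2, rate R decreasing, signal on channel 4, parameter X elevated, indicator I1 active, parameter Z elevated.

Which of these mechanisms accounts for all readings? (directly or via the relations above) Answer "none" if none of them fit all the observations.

none

Testing each hypothesis:
(A) mechanism M2 — does not account for indicator I1 active
(B) mechanism M3 — does not account for indicator I1 active
(C) mechanism M7 — parameter Z depressed miss; parameter X depressed match; indicator I2 active miss; flag F3 raised match; indicator I1 active miss
(D) mechanism M4 — fails on parameter Z depressed (predicts parameter Z elevated, not parameter Z depressed)
(E) process P3 — does not account for indicator I2 active
(F) mechanism M5 — parameter Z depressed miss; parameter X depressed miss; indicator I2 active miss; flag F3 raised miss; indicator I1 active match
None of the listed candidates fits everything.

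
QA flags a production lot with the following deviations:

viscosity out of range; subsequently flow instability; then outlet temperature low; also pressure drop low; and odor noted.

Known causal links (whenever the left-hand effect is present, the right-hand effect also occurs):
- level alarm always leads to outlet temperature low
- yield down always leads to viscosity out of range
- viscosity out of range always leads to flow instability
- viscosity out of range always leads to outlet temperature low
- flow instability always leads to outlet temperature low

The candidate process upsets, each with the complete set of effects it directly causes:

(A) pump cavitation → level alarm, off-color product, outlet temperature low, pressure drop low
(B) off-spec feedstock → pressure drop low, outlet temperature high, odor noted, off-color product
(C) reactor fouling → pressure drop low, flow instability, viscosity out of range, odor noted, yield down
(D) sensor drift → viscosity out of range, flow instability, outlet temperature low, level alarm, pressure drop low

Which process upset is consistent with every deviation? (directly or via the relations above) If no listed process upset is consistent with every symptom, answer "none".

Testing each hypothesis:
(A) pump cavitation — does not account for viscosity out of range, flow instability, odor noted
(B) off-spec feedstock — fails on viscosity out of range, flow instability, outlet temperature low (predicts outlet temperature high, not outlet temperature low)
(C) reactor fouling — accounts for every observation (outlet temperature low by viscosity out of range → outlet temperature low)
(D) sensor drift — viscosity out of range yes; flow instability yes; outlet temperature low yes; pressure drop low yes; odor noted NO
Only (C) is consistent with every observation.

C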